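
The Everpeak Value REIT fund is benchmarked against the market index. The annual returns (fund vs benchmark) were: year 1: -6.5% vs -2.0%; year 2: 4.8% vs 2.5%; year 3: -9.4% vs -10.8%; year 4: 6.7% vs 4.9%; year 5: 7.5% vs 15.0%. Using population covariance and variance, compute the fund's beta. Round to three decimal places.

0.744

r̄p = 0.6200%,  r̄m = 1.9200%
Cov = Σ(rp − r̄p)(rm − r̄m) / 5 = 53.1796
Var(rm) = Σ(rm − r̄m)² / 5 = 71.4936
β = Cov / Var = 53.1796 / 71.4936 = 0.7438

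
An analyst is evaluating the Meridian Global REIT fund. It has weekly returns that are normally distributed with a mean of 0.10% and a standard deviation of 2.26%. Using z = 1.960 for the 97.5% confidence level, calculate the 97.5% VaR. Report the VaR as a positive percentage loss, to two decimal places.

4.33

VaR (as % loss) = −(μ − z·σ) = −(0.10% − 1.960 × 2.26%) = −(-4.3296%) = 4.3296%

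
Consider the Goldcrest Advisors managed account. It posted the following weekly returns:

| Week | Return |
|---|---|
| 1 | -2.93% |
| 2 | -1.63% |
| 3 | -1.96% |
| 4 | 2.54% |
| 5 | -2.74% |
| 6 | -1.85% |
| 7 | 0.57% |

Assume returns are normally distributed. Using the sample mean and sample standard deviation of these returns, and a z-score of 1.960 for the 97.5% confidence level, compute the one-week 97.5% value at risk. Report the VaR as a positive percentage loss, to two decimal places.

5.03

r̄ = (-2.93 − 1.63 − 1.96 + 2.54 − 2.74 − 1.85 + 0.57) / 7 = -8.000 / 7 = -1.1429%
Σ(r − r̄)² = 23.6471; sample σ = √(23.6471/6) = 1.9852%
VaR = −(r̄ − z·σ) = −(-1.1429 − 1.960 × 1.9852) = −(-5.0339) = 5.0339%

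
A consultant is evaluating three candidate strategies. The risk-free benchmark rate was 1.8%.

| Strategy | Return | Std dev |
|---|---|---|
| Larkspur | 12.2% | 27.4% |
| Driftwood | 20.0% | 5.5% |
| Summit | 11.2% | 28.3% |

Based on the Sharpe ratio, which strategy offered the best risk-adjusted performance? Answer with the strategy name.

Larkspur: Sharpe ratio = (12.2% − 1.8%) / 27.4% = 0.380
Driftwood: Sharpe ratio = (20.0% − 1.8%) / 5.5% = 3.309
Summit: Sharpe ratio = (11.2% − 1.8%) / 28.3% = 0.332
Highest: Driftwood (3.309).

Driftwood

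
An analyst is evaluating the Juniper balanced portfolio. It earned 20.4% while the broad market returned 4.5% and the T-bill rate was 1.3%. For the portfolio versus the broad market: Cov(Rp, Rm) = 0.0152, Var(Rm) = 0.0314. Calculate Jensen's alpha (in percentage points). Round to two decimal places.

17.55

β = Cov / Var = 0.0152 / 0.0314 = 0.4841
E[R] = Rf + β(Rm − Rf) = 1.3% + 0.4841 × (4.5% − 1.3%) = 2.8491%
α = Rp − E[R] = 20.4% − 2.8491% = 17.5509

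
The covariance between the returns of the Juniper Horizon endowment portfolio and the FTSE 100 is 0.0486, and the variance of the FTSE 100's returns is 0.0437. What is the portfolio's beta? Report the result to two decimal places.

β = Cov(Rp, Rm) / Var(Rm) = 0.0486 / 0.0437 = 1.1121

1.11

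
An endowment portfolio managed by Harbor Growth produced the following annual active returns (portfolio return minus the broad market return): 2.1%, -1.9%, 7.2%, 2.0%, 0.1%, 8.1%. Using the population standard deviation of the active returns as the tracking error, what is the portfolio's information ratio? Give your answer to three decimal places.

0.814

Mean return r̄ = 17.60 / 6 = 2.9333%
Population σ = √[Σ(r − r̄)² / 6] = √[77.8533 / 6] = √12.9756 = 3.6022%
IR = r̄ / tracking error = 2.9333 / 3.6022 = 0.8143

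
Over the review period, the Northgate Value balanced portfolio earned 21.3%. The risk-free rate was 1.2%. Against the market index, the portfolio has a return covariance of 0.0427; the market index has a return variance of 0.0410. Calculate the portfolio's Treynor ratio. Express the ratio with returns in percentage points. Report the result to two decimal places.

19.30

β = Cov / Var = 0.0427 / 0.0410 = 1.0415
Treynor = (Rp − Rf) / β = (21.3% − 1.2%) / 1.0415 = 20.10 / 1.0415 = 19.2991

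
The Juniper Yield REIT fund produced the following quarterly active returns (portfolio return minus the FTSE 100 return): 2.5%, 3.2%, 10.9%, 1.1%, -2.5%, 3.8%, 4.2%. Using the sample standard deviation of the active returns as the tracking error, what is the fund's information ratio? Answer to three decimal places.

r̄ = (2.5 + 3.2 + 10.9 + 1.1 − 2.5 + 3.8 + 4.2) / 7 = 3.3143%
Σ(r − r̄)² = 97.9486; sample σ = √(97.9486/6) = 4.0404%
IR = r̄ / tracking error = 3.3143 / 4.0404 = 0.8203

0.820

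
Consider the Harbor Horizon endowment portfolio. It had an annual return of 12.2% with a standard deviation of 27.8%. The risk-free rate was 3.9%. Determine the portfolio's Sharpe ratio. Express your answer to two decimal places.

0.30

Sharpe = (Rp − Rf) / σp = (12.2% − 3.9%) / 27.8% = 8.30% / 27.8% = 0.2986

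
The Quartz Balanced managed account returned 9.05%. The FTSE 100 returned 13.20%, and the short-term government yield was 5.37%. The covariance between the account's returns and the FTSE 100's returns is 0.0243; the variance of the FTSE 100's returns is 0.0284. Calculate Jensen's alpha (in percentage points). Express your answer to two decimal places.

-3.02

β = Cov / Var = 0.0243 / 0.0284 = 0.8556
E[R] = Rf + β(Rm − Rf) = 5.37% + 0.8556 × (13.20% − 5.37%) = 12.0693%
α = Rp − E[R] = 9.05% − 12.0693% = -3.0193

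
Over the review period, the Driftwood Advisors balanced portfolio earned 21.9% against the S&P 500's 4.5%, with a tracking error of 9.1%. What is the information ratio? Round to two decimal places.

IR = (Rp − Rb) / TE = (21.9% − 4.5%) / 9.1% = 17.40% / 9.1% = 1.9121

1.91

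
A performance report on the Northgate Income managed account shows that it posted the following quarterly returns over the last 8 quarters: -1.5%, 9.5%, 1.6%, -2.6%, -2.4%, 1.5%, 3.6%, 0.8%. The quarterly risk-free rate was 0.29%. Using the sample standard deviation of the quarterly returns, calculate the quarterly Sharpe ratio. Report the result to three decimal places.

μ = (-1.5 + 9.5 + 1.6 − 2.6 − 2.4 + 1.5 + 3.6 + 0.8) / 8 = 1.3125%
Sample std dev = √[109.6488 / 7] = 3.9578%
Sharpe = (μ − rf) / σ = (1.3125 − 0.29) / 3.9578 = 1.0225 / 3.9578 = 0.2584

0.258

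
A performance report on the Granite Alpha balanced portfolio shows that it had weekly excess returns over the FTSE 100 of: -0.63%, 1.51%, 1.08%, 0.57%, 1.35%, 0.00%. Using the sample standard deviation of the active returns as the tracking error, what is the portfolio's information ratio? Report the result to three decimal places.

0.775

Mean return r̄ = 3.880 / 6 = 0.6467%
Sample std dev = √[3.4817 / 5] = 0.8345%
IR = r̄ / tracking error = 0.6467 / 0.8345 = 0.7750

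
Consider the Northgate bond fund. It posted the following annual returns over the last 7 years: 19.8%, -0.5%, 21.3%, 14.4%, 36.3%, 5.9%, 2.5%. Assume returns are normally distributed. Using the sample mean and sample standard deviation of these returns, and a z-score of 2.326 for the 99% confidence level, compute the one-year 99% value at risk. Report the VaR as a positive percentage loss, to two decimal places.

15.67

Mean return r̄ = 99.70 / 7 = 14.2429%
Σ(r − r̄)² = (19.8 − 14.2429)² + (-0.5 − 14.2429)² + … = 992.0771
sample σ = √(992.0771 / 6) = √165.3462 = 12.8587%
VaR = −(r̄ − z·σ) = −(14.2429 − 2.326 × 12.8587) = −(-15.6664) = 15.6664%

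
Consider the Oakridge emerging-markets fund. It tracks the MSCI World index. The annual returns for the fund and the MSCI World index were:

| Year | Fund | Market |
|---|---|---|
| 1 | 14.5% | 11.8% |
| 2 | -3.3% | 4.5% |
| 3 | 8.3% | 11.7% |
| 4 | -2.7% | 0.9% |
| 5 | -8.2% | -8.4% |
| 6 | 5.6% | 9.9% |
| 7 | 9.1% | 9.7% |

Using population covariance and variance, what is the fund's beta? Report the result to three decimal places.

r̄p = 3.3286%,  r̄m = 5.7286%
Cov = Σ(rp − r̄p)(rm − r̄m) / 7 = 47.1492
Var(rm) = Σ(rm − r̄m)² / 7 = 47.1620
β = Cov / Var = 47.1492 / 47.1620 = 0.9997

1.000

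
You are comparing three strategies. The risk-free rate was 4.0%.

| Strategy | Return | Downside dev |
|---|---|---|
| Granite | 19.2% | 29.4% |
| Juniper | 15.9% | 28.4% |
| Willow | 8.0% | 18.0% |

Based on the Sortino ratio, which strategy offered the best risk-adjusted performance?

Granite

Granite: Sortino ratio = (19.2% − 4.0%) / 29.4% = 0.517
Juniper: Sortino ratio = (15.9% − 4.0%) / 28.4% = 0.419
Willow: Sortino ratio = (8.0% − 4.0%) / 18.0% = 0.222
Highest: Granite (0.517).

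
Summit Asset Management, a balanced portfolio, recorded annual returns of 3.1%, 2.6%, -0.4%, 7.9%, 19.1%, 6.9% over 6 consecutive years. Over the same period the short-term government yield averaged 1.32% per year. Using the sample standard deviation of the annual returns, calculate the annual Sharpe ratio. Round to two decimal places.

0.76

Mean return r̄ = 39.20 / 6 = 6.5333%
Sample std dev = √[235.2533 / 5] = 6.8593%
Sharpe = (r̄ − rf) / σ = (6.5333 − 1.32) / 6.8593 = 5.2133 / 6.8593 = 0.7600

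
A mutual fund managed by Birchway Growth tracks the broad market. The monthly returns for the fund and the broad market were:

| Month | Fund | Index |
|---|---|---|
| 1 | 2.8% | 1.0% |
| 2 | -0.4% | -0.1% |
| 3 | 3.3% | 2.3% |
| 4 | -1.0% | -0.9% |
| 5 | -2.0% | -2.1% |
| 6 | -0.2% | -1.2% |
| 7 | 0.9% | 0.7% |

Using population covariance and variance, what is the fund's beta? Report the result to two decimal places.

1.23

r̄p = 0.4857%,  r̄m = -0.0429%
Cov = Σ(rp − r̄p)(rm − r̄m) / 7 = 2.3637
Var(rm) = Σ(rm − r̄m)² / 7 = 1.9196
β = Cov / Var = 2.3637 / 1.9196 = 1.2314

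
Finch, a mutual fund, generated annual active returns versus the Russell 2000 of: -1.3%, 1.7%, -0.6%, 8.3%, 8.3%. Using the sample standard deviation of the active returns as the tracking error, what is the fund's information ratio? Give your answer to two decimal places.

0.70

r̄ = (-1.3 + 1.7 − 0.6 + 8.3 + 8.3) / 5 = 3.2800%
Σ(r − r̄)² = (-1.3 − 3.2800)² + (1.7 − 3.2800)² + (-0.6 − 3.2800)² + … = 88.9280
sample σ = √(88.9280 / 4) = √22.2320 = 4.7151%
IR = r̄ / tracking error = 3.2800 / 4.7151 = 0.6956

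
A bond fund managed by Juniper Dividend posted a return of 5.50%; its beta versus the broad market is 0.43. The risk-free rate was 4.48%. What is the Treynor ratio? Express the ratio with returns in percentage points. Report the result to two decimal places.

Treynor = (Rp − Rf) / β = (5.50% − 4.48%) / 0.43 = 1.02 / 0.43 = 2.3721

2.37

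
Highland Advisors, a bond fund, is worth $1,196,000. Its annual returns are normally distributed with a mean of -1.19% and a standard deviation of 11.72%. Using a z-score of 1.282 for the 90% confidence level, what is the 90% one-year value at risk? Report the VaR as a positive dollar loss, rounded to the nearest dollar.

$193,932

Return at the 90% tail: μ − z·σ = -1.19% − 1.282 × 11.72% = -1.19 − 15.02504 = -16.21504%
VaR = −(-16.21504%) × $1,196,000 = 16.21504% × $1,196,000 = $193,932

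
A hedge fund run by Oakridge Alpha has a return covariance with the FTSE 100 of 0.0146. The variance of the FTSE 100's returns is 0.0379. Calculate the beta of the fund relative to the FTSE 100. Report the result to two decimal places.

0.39

β = Cov(Rp, Rm) / Var(Rm) = 0.0146 / 0.0379 = 0.3852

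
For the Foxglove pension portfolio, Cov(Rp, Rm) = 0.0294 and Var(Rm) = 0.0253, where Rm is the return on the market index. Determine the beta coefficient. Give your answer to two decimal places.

β = Cov(Rp, Rm) / Var(Rm) = 0.0294 / 0.0253 = 1.1621

1.16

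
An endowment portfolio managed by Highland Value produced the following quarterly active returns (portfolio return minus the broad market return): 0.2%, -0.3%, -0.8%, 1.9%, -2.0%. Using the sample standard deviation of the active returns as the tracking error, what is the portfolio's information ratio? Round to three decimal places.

r̄ = (0.2 − 0.3 − 0.8 + 1.9 − 2) / 5 = -1.00 / 5 = -0.2000%
Sample σ = √[Σ(r − r̄)² / 4] = √[8.1800 / 4] = √2.0450 = 1.4300%
IR = r̄ / tracking error = -0.2000 / 1.4300 = -0.1399

-0.140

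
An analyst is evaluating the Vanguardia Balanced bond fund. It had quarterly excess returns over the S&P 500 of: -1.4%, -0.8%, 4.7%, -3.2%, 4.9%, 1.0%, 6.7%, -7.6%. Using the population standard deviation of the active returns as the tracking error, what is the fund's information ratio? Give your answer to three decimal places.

r̄ = (-1.4 − 0.8 + 4.7 − 3.2 + 4.9 + 1 + 6.7 − 7.6) / 8 = 4.30 / 8 = 0.5375%
Population std dev = √[160.2788 / 8] = 4.4760%
IR = r̄ / tracking error = 0.5375 / 4.4760 = 0.1201

0.120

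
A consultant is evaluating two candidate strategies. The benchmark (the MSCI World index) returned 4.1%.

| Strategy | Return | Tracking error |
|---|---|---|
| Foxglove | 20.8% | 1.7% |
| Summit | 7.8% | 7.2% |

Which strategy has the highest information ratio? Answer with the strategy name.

Foxglove

Foxglove: IR = (20.8% − 4.1%) / 1.7% = 9.824
Summit: IR = (7.8% − 4.1%) / 7.2% = 0.514
Highest: Foxglove (9.824).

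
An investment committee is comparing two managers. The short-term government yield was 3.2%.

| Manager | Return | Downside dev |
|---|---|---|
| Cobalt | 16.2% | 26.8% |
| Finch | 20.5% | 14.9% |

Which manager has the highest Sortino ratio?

Cobalt: Sortino ratio = (16.2% − 3.2%) / 26.8% = 0.485
Finch: Sortino ratio = (20.5% − 3.2%) / 14.9% = 1.161
Highest: Finch (1.161).

Finch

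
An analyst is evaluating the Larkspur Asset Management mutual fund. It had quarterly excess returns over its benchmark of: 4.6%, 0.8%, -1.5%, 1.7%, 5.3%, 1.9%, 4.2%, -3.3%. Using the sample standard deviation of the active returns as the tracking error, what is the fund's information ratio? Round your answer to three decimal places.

μ = (4.6 + 0.8 − 1.5 + 1.7 + 5.3 + 1.9 + 4.2 − 3.3) / 8 = 1.7125%
Sample std dev = √[63.7088 / 7] = 3.0168%
IR = μ / tracking error = 1.7125 / 3.0168 = 0.5677

0.568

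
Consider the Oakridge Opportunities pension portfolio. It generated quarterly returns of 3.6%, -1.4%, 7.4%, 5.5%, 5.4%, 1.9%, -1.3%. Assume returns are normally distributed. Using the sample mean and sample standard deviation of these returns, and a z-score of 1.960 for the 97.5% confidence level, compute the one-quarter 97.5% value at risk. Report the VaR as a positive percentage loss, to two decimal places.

3.72

Mean return μ = 21.10 / 7 = 3.0143%
Σ(r − μ)² = 70.7886; sample σ = √(70.7886/6) = 3.4348%
VaR = −(μ − z·σ) = −(3.0143 − 1.960 × 3.4348) = −(-3.7179) = 3.7179%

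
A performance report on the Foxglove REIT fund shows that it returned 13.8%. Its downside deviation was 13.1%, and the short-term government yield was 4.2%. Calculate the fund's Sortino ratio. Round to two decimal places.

0.73

Sortino = (Rp − Rf) / σd = (13.8% − 4.2%) / 13.1% = 9.60% / 13.1% = 0.7328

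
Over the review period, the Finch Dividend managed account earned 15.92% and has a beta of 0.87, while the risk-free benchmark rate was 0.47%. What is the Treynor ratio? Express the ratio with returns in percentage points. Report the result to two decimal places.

17.76

Treynor = (Rp − Rf) / β = (15.92% − 0.47%) / 0.87 = 15.45 / 0.87 = 17.7586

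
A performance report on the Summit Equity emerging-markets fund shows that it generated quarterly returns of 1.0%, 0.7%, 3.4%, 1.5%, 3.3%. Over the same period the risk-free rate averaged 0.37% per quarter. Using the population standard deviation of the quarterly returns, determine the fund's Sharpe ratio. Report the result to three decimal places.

μ = (1 + 0.7 + 3.4 + 1.5 + 3.3) / 5 = 9.90 / 5 = 1.9800%
Population σ = √[Σ(r − μ)² / 5] = √[6.5880 / 5] = √1.3176 = 1.1479%
Sharpe = (μ − rf) / σ = (1.9800 − 0.37) / 1.1479 = 1.6100 / 1.1479 = 1.4026

1.403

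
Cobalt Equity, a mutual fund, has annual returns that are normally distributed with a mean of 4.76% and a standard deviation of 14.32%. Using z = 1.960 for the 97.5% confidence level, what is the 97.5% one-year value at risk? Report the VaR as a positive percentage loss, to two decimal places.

VaR (as % loss) = −(μ − z·σ) = −(4.76% − 1.960 × 14.32%) = −(-23.3072%) = 23.3072%

23.31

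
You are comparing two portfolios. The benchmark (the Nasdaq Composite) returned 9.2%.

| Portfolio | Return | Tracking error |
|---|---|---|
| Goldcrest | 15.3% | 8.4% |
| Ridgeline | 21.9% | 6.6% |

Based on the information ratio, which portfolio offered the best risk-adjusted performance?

Goldcrest: IR = (15.3% − 9.2%) / 8.4% = 0.726
Ridgeline: IR = (21.9% − 9.2%) / 6.6% = 1.924
Highest: Ridgeline (1.924).

Ridgeline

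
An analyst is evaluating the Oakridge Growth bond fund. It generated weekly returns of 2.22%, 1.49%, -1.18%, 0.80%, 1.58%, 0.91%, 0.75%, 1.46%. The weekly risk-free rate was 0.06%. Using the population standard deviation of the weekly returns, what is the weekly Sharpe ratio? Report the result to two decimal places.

1.00

μ = (2.22 + 1.49 − 1.18 + 0.8 + 1.58 + 0.91 + 0.75 + 1.46) / 8 = 1.0038%
Σ(r − μ)² = 7.1394; population σ = √(7.1394/8) = 0.9447%
Sharpe = (μ − rf) / σ = (1.0038 − 0.06) / 0.9447 = 0.9438 / 0.9447 = 0.9990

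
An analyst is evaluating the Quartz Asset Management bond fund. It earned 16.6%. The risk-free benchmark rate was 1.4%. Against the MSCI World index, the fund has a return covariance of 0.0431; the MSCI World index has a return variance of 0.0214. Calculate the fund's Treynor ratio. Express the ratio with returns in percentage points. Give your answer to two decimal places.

β = Cov / Var = 0.0431 / 0.0214 = 2.0140
Treynor = (Rp − Rf) / β = (16.6% − 1.4%) / 2.0140 = 15.20 / 2.0140 = 7.5472

7.55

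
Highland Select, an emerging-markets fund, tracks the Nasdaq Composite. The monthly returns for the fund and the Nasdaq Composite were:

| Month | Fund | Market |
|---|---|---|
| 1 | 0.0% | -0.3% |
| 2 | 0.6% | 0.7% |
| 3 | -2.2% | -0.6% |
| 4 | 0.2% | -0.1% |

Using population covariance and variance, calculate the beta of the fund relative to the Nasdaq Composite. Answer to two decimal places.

1.74

r̄p = -0.3500%,  r̄m = -0.0750%
Cov = Σ(rp − r̄p)(rm − r̄m) / 4 = 0.4038
Var(rm) = Σ(rm − r̄m)² / 4 = 0.2319
β = Cov / Var = 0.4038 / 0.2319 = 1.7413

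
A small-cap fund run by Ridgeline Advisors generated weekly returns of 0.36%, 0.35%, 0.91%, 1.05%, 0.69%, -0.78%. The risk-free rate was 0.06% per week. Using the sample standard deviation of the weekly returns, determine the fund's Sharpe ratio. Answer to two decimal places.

0.56

Mean return r̄ = 2.580 / 6 = 0.4300%
Σ(r − r̄)² = 2.1578; sample σ = √(2.1578/5) = 0.6569%
Sharpe = (r̄ − rf) / σ = (0.4300 − 0.06) / 0.6569 = 0.3700 / 0.6569 = 0.5633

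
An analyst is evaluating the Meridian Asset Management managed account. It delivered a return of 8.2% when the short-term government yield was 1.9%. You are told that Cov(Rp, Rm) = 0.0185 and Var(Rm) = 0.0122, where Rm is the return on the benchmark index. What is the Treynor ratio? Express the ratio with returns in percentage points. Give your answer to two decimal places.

4.15

β = Cov / Var = 0.0185 / 0.0122 = 1.5164
Treynor = (Rp − Rf) / β = (8.2% − 1.9%) / 1.5164 = 6.30 / 1.5164 = 4.1546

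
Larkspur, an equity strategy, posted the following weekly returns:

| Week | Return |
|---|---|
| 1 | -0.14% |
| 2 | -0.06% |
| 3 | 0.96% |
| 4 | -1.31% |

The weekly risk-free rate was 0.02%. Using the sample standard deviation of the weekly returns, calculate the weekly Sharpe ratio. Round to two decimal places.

r̄ = (-0.14 − 0.06 + 0.96 − 1.31) / 4 = -0.550 / 4 = -0.1375%
Σ(r − r̄)² = (-0.14 − (-0.1375))² + (-0.06 − (-0.1375))² + … = 2.5853
sample σ = √(2.5853 / 3) = √0.8618 = 0.9283%
Sharpe = (r̄ − rf) / σ = (-0.1375 − 0.02) / 0.9283 = -0.1575 / 0.9283 = -0.1697

-0.17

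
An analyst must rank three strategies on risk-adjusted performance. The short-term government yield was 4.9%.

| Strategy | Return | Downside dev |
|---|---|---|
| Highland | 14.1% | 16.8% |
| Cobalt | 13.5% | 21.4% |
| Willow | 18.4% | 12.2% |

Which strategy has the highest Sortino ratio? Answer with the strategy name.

Highland: Sortino ratio = (14.1% − 4.9%) / 16.8% = 0.548
Cobalt: Sortino ratio = (13.5% − 4.9%) / 21.4% = 0.402
Willow: Sortino ratio = (18.4% − 4.9%) / 12.2% = 1.107
Highest: Willow (1.107).

Willow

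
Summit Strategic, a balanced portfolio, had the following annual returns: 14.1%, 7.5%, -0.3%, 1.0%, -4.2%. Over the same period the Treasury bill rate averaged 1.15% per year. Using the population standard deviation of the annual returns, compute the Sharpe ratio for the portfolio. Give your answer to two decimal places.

r̄ = (14.1 + 7.5 − 0.3 + 1 − 4.2) / 5 = 18.10 / 5 = 3.6200%
Σ(r − r̄)² = (14.1 − 3.6200)² + (7.5 − 3.6200)² + (-0.3 − 3.6200)² + … = 208.2680
population σ = √(208.2680 / 5) = √41.6536 = 6.4540%
Sharpe = (r̄ − rf) / σ = (3.6200 − 1.15) / 6.4540 = 2.4700 / 6.4540 = 0.3827

0.38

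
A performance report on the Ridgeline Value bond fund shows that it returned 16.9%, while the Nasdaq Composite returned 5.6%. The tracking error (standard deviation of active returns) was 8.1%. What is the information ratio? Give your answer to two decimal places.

1.40

IR = (Rp − Rb) / TE = (16.9% − 5.6%) / 8.1% = 11.30% / 8.1% = 1.3951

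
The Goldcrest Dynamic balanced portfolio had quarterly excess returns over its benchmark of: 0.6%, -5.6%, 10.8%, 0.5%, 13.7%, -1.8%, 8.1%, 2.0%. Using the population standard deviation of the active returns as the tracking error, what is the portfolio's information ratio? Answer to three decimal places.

r̄ = (0.6 − 5.6 + 10.8 + 0.5 + 13.7 − 1.8 + 8.1 + 2) / 8 = 3.5375%
Σ(r − r̄)² = (0.6 − 3.5375)² + (-5.6 − 3.5375)² + (10.8 − 3.5375)² + … = 309.0388
population σ = √(309.0388 / 8) = √38.6299 = 6.2153%
IR = r̄ / tracking error = 3.5375 / 6.2153 = 0.5692

0.569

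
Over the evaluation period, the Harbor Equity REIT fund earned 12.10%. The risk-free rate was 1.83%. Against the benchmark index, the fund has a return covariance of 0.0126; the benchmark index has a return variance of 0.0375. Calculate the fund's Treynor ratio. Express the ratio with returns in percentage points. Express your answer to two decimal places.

30.57

β = Cov / Var = 0.0126 / 0.0375 = 0.3360
Treynor = (Rp − Rf) / β = (12.10% − 1.83%) / 0.3360 = 10.27 / 0.3360 = 30.5655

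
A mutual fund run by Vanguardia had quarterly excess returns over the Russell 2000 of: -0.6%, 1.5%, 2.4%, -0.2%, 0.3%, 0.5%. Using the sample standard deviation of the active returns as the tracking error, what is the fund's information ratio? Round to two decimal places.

0.58

μ = (-0.6 + 1.5 + 2.4 − 0.2 + 0.3 + 0.5) / 6 = 3.90 / 6 = 0.6500%
Sample std dev = √[6.2150 / 5] = 1.1149%
IR = μ / tracking error = 0.6500 / 1.1149 = 0.5830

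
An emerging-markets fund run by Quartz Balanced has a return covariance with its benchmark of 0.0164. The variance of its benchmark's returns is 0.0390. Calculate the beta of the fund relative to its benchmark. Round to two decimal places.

β = Cov(Rp, Rm) / Var(Rm) = 0.0164 / 0.0390 = 0.4205

0.42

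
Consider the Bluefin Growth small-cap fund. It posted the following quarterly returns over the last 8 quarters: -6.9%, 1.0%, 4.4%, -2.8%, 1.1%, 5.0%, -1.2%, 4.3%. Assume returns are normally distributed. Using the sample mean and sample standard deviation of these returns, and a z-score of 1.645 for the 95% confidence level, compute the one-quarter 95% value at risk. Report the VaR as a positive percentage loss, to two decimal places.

6.17

r̄ = (-6.9 + 1 + 4.4 − 2.8 + 1.1 + 5 − 1.2 + 4.3) / 8 = 0.6125%
Σ(r − r̄)² = (-6.9 − 0.6125)² + (1 − 0.6125)² + … = 118.9488
sample σ = √(118.9488 / 7) = √16.9927 = 4.1222%
VaR = −(r̄ − z·σ) = −(0.6125 − 1.645 × 4.1222) = −(-6.1685) = 6.1685%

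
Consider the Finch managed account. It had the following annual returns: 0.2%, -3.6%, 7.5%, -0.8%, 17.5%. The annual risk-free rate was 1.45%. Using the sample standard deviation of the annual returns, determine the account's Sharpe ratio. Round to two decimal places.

0.32

Mean return r̄ = 20.80 / 5 = 4.1600%
Σ(r − r̄)² = (0.2 − 4.1600)² + (-3.6 − 4.1600)² + (7.5 − 4.1600)² + … = 289.6120
sample σ = √(289.6120 / 4) = √72.4030 = 8.5090%
Sharpe = (r̄ − rf) / σ = (4.1600 − 1.45) / 8.5090 = 2.7100 / 8.5090 = 0.3185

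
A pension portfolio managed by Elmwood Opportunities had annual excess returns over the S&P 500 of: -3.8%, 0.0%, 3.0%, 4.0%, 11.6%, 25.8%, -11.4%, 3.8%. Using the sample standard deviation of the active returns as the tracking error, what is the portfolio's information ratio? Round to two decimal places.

r̄ = (-3.8 + 0 + 3 + 4 + 11.6 + 25.8 − 11.4 + 3.8) / 8 = 33.00 / 8 = 4.1250%
Σ(r − r̄)² = (-3.8 − 4.1250)² + (0 − 4.1250)² + … = 847.9150
sample σ = √(847.9150 / 7) = √121.1307 = 11.0059%
IR = r̄ / tracking error = 4.1250 / 11.0059 = 0.3748

0.37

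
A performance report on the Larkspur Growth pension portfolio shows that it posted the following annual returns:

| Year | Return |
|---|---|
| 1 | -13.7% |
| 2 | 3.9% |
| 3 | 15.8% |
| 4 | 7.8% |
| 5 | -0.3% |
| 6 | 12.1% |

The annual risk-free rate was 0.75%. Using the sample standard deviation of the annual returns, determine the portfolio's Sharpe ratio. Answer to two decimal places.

0.34

Mean return r̄ = 25.60 / 6 = 4.2667%
Σ(r − r̄)² = (-13.7 − 4.2667)² + (3.9 − 4.2667)² + … = 550.6533
σ = √[550.6533 / 5] = 10.4943%
Sharpe = (r̄ − rf) / σ = (4.2667 − 0.75) / 10.4943 = 3.5167 / 10.4943 = 0.3351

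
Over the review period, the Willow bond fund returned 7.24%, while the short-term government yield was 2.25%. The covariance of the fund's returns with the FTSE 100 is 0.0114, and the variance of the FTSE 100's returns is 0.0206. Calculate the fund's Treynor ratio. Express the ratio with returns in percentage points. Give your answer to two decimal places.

β = Cov / Var = 0.0114 / 0.0206 = 0.5534
Treynor = (Rp − Rf) / β = (7.24% − 2.25%) / 0.5534 = 4.99 / 0.5534 = 9.0170

9.02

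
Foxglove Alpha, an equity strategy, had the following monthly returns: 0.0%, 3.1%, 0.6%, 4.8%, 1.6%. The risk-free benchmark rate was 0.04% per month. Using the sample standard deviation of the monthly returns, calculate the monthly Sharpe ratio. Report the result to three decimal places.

1.017

μ = (0 + 3.1 + 0.6 + 4.8 + 1.6) / 5 = 2.0200%
Σ(r − μ)² = 15.1680; sample σ = √(15.1680/4) = 1.9473%
Sharpe = (μ − rf) / σ = (2.0200 − 0.04) / 1.9473 = 1.9800 / 1.9473 = 1.0168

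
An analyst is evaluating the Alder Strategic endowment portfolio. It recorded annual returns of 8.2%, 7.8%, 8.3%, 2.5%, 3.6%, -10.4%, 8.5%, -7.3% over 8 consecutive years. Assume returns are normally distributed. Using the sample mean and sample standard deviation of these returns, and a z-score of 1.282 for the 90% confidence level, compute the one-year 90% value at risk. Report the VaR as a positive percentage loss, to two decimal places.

r̄ = (8.2 + 7.8 + 8.3 + 2.5 + 3.6 − 10.4 + 8.5 − 7.3) / 8 = 21.20 / 8 = 2.6500%
Σ(r − r̄)² = 393.7000; sample σ = √(393.7000/7) = 7.4995%
VaR = −(r̄ − z·σ) = −(2.6500 − 1.282 × 7.4995) = −(-6.9644) = 6.9644%

6.96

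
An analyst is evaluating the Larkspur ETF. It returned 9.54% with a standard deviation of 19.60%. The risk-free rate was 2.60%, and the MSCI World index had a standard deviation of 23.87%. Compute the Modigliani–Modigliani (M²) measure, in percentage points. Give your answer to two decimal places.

11.05

Sharpe = (Rp − Rf) / σp = (9.54% − 2.60%) / 19.60% = 0.3541
M² = Rf + Sharpe × σm = 2.60% + 0.3541 × 23.87% = 11.0524%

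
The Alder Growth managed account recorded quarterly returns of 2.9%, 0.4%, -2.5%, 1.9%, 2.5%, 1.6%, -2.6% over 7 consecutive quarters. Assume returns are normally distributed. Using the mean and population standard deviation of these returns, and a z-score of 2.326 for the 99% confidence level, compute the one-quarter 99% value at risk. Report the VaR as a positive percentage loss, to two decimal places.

Mean return r̄ = 4.20 / 7 = 0.6000%
Population std dev = √[31.4800 / 7] = 2.1206%
VaR = −(r̄ − z·σ) = −(0.6000 − 2.326 × 2.1206) = −(-4.3325) = 4.3325%

4.33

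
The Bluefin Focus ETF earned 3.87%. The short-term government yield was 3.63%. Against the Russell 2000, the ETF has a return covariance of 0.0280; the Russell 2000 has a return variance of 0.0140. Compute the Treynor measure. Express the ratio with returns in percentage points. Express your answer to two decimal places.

0.12

β = Cov / Var = 0.0280 / 0.0140 = 2.0000
Treynor = (Rp − Rf) / β = (3.87% − 3.63%) / 2.0000 = 0.24 / 2.0000 = 0.1200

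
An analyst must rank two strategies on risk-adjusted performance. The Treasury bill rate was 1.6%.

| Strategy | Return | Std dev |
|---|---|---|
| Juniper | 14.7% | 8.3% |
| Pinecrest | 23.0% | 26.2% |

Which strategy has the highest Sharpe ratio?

Juniper: Sharpe ratio = (14.7% − 1.6%) / 8.3% = 1.578
Pinecrest: Sharpe ratio = (23.0% − 1.6%) / 26.2% = 0.817
Highest: Juniper (1.578).

Juniper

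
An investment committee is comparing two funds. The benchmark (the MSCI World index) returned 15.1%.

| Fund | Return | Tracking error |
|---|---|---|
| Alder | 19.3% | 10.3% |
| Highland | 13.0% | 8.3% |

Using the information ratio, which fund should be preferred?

Alder

Alder: IR = (19.3% − 15.1%) / 10.3% = 0.408
Highland: IR = (13.0% − 15.1%) / 8.3% = -0.253
Highest: Alder (0.408).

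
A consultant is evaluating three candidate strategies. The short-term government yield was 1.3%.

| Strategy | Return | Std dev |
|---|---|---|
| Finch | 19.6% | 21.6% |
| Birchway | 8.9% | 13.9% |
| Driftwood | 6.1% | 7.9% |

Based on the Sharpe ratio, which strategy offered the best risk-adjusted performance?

Finch

Finch: Sharpe ratio = (19.6% − 1.3%) / 21.6% = 0.847
Birchway: Sharpe ratio = (8.9% − 1.3%) / 13.9% = 0.547
Driftwood: Sharpe ratio = (6.1% − 1.3%) / 7.9% = 0.608
Highest: Finch (0.847).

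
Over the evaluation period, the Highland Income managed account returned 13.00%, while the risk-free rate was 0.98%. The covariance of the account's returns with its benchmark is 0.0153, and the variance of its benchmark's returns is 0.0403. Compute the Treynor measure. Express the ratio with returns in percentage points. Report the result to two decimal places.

β = Cov / Var = 0.0153 / 0.0403 = 0.3797
Treynor = (Rp − Rf) / β = (13.00% − 0.98%) / 0.3797 = 12.02 / 0.3797 = 31.6566

31.66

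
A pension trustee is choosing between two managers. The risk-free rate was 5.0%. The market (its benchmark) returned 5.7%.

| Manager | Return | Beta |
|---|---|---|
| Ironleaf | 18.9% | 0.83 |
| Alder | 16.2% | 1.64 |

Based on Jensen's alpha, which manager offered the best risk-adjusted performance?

Ironleaf

Ironleaf: α = 18.9% − [5.0% + 0.83 × (5.7% − 5.0%)] = 13.319
Alder: α = 16.2% − [5.0% + 1.64 × (5.7% − 5.0%)] = 10.052
Highest: Ironleaf (13.319).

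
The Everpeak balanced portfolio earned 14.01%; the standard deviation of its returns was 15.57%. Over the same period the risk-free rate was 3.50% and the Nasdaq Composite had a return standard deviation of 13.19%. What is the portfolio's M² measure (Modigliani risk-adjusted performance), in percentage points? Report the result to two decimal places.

12.40

Sharpe = (Rp − Rf) / σp = (14.01% − 3.50%) / 15.57% = 0.6750
M² = Rf + Sharpe × σm = 3.50% + 0.6750 × 13.19% = 12.4033%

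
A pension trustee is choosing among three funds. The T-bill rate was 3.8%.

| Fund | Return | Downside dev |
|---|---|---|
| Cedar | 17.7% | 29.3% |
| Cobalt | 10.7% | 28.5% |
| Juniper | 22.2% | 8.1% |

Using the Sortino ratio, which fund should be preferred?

Juniper

Cedar: Sortino ratio = (17.7% − 3.8%) / 29.3% = 0.474
Cobalt: Sortino ratio = (10.7% − 3.8%) / 28.5% = 0.242
Juniper: Sortino ratio = (22.2% − 3.8%) / 8.1% = 2.272
Highest: Juniper (2.272).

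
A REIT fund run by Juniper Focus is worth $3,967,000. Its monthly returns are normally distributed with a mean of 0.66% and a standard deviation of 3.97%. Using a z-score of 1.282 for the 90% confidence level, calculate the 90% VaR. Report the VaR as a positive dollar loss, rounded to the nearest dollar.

Return at the 90% tail: μ − z·σ = 0.66% − 1.282 × 3.97% = 0.66 − 5.08954 = -4.42954%
VaR = −(-4.42954%) × $3,967,000 = 4.42954% × $3,967,000 = $175,720

$175,720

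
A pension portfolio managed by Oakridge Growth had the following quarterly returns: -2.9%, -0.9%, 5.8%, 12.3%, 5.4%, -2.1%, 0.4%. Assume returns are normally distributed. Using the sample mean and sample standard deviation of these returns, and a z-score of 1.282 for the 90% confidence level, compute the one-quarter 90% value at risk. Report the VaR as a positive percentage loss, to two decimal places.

4.48

μ = (-2.9 − 0.9 + 5.8 + 12.3 + 5.4 − 2.1 + 0.4) / 7 = 18.00 / 7 = 2.5714%
Σ(r − μ)² = (-2.9 − 2.5714)² + (-0.9 − 2.5714)² + … = 181.5943
sample σ = √(181.5943 / 6) = √30.2657 = 5.5014%
VaR = −(μ − z·σ) = −(2.5714 − 1.282 × 5.5014) = −(-4.4814) = 4.4814%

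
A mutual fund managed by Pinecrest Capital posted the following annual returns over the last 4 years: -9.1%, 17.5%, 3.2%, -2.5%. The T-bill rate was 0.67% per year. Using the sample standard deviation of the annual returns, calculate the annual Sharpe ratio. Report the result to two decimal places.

Mean return μ = 9.10 / 4 = 2.2750%
Sample std dev = √[384.8475 / 3] = 11.3262%
Sharpe = (μ − rf) / σ = (2.2750 − 0.67) / 11.3262 = 1.6050 / 11.3262 = 0.1417

0.14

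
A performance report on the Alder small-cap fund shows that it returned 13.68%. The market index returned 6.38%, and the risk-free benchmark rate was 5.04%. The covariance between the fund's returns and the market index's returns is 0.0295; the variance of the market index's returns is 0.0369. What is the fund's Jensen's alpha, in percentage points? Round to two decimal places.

7.57

β = Cov / Var = 0.0295 / 0.0369 = 0.7995
E[R] = Rf + β(Rm − Rf) = 5.04% + 0.7995 × (6.38% − 5.04%) = 6.1113%
α = Rp − E[R] = 13.68% − 6.1113% = 7.5687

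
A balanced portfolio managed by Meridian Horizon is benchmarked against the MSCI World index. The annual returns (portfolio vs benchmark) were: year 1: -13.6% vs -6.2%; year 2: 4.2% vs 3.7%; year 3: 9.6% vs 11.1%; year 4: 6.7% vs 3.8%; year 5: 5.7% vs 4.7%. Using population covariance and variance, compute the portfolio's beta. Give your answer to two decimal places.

1.41

r̄p = 2.5200%,  r̄m = 3.4200%
Cov = Σ(rp − r̄p)(rm − r̄m) / 5 = 43.1156
Var(rm) = Σ(rm − r̄m)² / 5 = 30.6776
β = Cov / Var = 43.1156 / 30.6776 = 1.4054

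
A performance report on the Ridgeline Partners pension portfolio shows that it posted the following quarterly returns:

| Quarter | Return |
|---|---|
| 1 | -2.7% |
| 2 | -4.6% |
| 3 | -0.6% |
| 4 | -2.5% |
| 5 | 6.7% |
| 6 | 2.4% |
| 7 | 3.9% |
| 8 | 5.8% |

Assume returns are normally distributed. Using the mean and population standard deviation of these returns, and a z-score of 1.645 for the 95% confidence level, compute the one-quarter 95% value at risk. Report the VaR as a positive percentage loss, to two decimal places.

5.47

r̄ = (-2.7 − 4.6 − 0.6 − 2.5 + 6.7 + 2.4 + 3.9 + 5.8) / 8 = 1.0500%
Population std dev = √[125.7400 / 8] = 3.9645%
VaR = −(r̄ − z·σ) = −(1.0500 − 1.645 × 3.9645) = −(-5.4716) = 5.4716%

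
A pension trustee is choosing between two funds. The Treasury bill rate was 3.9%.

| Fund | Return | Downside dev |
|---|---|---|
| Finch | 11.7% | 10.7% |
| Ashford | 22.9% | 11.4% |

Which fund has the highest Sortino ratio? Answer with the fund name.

Ashford

Finch: Sortino ratio = (11.7% − 3.9%) / 10.7% = 0.729
Ashford: Sortino ratio = (22.9% − 3.9%) / 11.4% = 1.667
Highest: Ashford (1.667).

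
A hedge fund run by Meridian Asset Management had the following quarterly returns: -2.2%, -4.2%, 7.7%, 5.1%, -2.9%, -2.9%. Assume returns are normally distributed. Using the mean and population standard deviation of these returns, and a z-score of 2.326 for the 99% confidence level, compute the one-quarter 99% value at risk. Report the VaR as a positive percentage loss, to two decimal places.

μ = (-2.2 − 4.2 + 7.7 + 5.1 − 2.9 − 2.9) / 6 = 0.1000%
Population std dev = √[124.5400 / 6] = 4.5559%
VaR = −(μ − z·σ) = −(0.1000 − 2.326 × 4.5559) = −(-10.4970) = 10.4970%

10.50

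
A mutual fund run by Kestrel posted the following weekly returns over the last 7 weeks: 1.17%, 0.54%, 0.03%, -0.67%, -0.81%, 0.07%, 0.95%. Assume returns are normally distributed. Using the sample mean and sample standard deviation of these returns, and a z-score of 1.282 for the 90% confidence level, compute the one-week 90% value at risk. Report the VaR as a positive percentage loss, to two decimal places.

0.79

r̄ = (1.17 + 0.54 + 0.03 − 0.67 − 0.81 + 0.07 + 0.95) / 7 = 1.280 / 7 = 0.1829%
Sample std dev = √[3.4397 / 6] = 0.7572%
VaR = −(r̄ − z·σ) = −(0.1829 − 1.282 × 0.7572) = −(-0.7878) = 0.7878%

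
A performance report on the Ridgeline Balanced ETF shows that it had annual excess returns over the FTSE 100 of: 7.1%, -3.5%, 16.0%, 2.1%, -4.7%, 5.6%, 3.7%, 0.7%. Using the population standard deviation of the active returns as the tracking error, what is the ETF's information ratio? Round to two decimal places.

Mean return r̄ = 27.00 / 8 = 3.3750%
Population σ = √[Σ(r − r̄)² / 8] = √[299.5750 / 8] = √37.4469 = 6.1194%
IR = r̄ / tracking error = 3.3750 / 6.1194 = 0.5515

0.55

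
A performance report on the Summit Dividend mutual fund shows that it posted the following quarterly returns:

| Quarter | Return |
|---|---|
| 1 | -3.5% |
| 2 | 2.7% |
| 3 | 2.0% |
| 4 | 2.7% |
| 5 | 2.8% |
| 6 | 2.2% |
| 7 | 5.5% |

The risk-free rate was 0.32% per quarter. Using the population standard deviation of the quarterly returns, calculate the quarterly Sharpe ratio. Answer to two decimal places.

0.69

r̄ = (-3.5 + 2.7 + 2 + 2.7 + 2.8 + 2.2 + 5.5) / 7 = 2.0571%
Population std dev = √[44.1371 / 7] = 2.5110%
Sharpe = (r̄ − rf) / σ = (2.0571 − 0.32) / 2.5110 = 1.7371 / 2.5110 = 0.6918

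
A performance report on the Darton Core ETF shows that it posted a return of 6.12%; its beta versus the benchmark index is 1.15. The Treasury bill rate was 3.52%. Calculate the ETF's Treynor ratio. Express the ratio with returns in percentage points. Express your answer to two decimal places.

Treynor = (Rp − Rf) / β = (6.12% − 3.52%) / 1.15 = 2.60 / 1.15 = 2.2609

2.26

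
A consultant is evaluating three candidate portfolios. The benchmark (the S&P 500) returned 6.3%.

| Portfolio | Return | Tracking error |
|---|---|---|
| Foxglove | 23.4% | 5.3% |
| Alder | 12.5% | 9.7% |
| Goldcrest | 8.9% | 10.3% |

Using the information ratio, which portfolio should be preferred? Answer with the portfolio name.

Foxglove: IR = (23.4% − 6.3%) / 5.3% = 3.226
Alder: IR = (12.5% − 6.3%) / 9.7% = 0.639
Goldcrest: IR = (8.9% − 6.3%) / 10.3% = 0.252
Highest: Foxglove (3.226).

Foxglove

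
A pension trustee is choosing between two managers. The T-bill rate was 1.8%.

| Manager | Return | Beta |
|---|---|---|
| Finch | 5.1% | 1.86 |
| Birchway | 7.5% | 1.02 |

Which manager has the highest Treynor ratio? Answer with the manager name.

Finch: Treynor = (5.1% − 1.8%) / 1.86 = 1.774
Birchway: Treynor = (7.5% − 1.8%) / 1.02 = 5.588
Highest: Birchway (5.588).

Birchway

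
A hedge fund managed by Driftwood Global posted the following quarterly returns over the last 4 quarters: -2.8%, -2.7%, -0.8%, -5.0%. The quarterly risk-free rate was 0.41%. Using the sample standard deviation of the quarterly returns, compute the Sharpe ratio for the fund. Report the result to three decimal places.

r̄ = (-2.8 − 2.7 − 0.8 − 5) / 4 = -11.30 / 4 = -2.8250%
Sample σ = √[Σ(r − r̄)² / 3] = √[8.8475 / 3] = √2.9492 = 1.7173%
Sharpe = (r̄ − rf) / σ = (-2.8250 − 0.41) / 1.7173 = -3.2350 / 1.7173 = -1.8838

-1.884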